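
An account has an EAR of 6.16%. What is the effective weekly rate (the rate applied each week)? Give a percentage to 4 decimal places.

The per-week rate i satisfies (1 + i)^52 = 1 + 0.0616.
i = 1.0616^(1/52) − 1 = 0.0011502 = 0.1150%.

0.1150%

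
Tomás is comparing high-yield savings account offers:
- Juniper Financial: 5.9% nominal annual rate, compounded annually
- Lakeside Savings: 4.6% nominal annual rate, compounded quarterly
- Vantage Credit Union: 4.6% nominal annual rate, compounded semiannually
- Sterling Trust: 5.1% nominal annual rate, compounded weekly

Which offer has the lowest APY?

Vantage Credit Union

Juniper Financial: compounded annually, EAR = 5.900%
Lakeside Savings: (1 + 0.046/4)^4 − 1 = 4.680%
Vantage Credit Union: (1 + 0.046/2)^2 − 1 = 4.653%
Sterling Trust: (1 + 0.051/52)^52 − 1 = 5.230%
The lowest effective annual rate is Vantage Credit Union at 4.653%.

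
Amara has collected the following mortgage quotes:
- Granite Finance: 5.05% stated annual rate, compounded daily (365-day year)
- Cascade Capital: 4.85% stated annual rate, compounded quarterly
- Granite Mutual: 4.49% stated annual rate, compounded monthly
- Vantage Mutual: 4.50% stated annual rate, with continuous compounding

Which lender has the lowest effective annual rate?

Granite Mutual

Granite Finance: (1 + 0.0505/365)^365 − 1 = 5.179%
Cascade Capital: (1 + 0.0485/4)^4 − 1 = 4.939%
Granite Mutual: (1 + 0.0449/12)^12 − 1 = 4.584%
Vantage Mutual: e^0.0450 − 1 = 4.603%
The lowest effective annual rate is Granite Mutual at 4.584%.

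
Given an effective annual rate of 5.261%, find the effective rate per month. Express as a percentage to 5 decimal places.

The per-month rate i satisfies (1 + i)^12 = 1 + 0.05261.
i = 1.05261^(1/12) − 1 = 0.0042819 = 0.42819%.

0.42819%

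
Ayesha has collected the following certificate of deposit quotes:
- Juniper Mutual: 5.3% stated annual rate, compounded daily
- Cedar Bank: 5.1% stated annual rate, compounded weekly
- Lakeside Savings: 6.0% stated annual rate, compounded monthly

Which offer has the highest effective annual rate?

Lakeside Savings

Juniper Mutual: (1 + 0.053/365)^365 − 1 = 5.443%
Cedar Bank: (1 + 0.051/52)^52 − 1 = 5.230%
Lakeside Savings: (1 + 0.060/12)^12 − 1 = 6.168%
The highest effective annual rate is Lakeside Savings at 6.168%.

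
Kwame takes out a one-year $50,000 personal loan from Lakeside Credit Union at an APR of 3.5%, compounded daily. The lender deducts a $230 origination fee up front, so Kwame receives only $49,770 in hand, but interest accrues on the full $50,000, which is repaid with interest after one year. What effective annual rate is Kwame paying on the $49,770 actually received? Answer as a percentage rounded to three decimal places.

4.040%

Amount owed after one year: 50,000 × (1 + 0.035/365)^365 = 50,000 × 1.035618 = $51,780.90.
Effective rate on net proceeds: 51,780.90 / 49,770 − 1 = 0.040404 = 4.040%.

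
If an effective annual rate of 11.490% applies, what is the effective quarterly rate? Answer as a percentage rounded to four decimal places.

The per-quarter rate i satisfies (1 + i)^4 = 1 + 0.11490.
i = 1.11490^(1/4) − 1 = 0.0275642 = 2.7564%.

2.7564%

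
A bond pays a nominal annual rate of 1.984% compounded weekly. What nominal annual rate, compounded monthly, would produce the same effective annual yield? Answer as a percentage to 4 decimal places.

1.9853%

EAR = (1 + 0.01984/52)^52 − 1 = 0.020034.
Solve (1 + r/12)^12 = 1.020034: r/12 = 1.020034^(1/12) − 1 = 0.001654, so r = 0.019853 = 1.9853%.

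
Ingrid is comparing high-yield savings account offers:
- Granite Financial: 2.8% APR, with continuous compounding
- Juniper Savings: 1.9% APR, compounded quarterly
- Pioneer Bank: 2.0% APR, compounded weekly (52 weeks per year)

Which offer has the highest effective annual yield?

Granite Financial

Granite Financial: e^0.028 − 1 = 2.840%
Juniper Savings: (1 + 0.019/4)^4 − 1 = 1.914%
Pioneer Bank: (1 + 0.020/52)^52 − 1 = 2.020%
The highest effective annual rate is Granite Financial at 2.840%.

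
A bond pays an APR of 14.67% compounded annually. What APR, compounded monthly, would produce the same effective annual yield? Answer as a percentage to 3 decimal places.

13.767%

Compounded annually, EAR = nominal = 0.146700.
Solve (1 + r/12)^12 = 1.146700: r/12 = 1.146700^(1/12) − 1 = 0.011473, so r = 0.137672 = 13.767%.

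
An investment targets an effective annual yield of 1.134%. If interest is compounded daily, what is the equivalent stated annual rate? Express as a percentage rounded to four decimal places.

1.1276%

(1 + r/365)^365 − 1 = 0.01134, so 1 + r/365 = 1.01134^(1/365).
r/365 = 0.000031, so r = 0.011276 = 1.1276%.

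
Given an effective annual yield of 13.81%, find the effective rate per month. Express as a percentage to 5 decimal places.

1.08383%

The per-month rate i satisfies (1 + i)^12 = 1 + 0.1381.
i = 1.1381^(1/12) − 1 = 0.0108383 = 1.08383%.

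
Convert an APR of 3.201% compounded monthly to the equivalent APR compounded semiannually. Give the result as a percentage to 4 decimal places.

3.2224%

EAR = (1 + 0.03201/12)^12 − 1 = 0.032484.
Solve (1 + r/2)^2 = 1.032484: r/2 = 1.032484^(1/2) − 1 = 0.016112, so r = 0.032224 = 3.2224%.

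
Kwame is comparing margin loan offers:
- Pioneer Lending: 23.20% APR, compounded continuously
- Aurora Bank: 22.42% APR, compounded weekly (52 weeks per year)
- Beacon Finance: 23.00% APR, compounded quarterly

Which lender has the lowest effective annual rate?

Beacon Finance

Pioneer Lending: e^0.2320 − 1 = 26.112%
Aurora Bank: (1 + 0.2242/52)^52 − 1 = 25.072%
Beacon Finance: (1 + 0.2300/4)^4 − 1 = 25.061%
The lowest effective annual rate is Beacon Finance at 25.061%.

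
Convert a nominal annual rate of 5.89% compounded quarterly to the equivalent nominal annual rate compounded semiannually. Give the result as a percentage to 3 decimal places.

5.933%

EAR = (1 + 0.0589/4)^4 − 1 = 0.060214.
Solve (1 + r/2)^2 = 1.060214: r/2 = 1.060214^(1/2) − 1 = 0.029667, so r = 0.059334 = 5.933%.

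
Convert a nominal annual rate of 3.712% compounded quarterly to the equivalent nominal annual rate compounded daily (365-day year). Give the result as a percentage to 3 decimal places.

3.695%

EAR = (1 + 0.03712/4)^4 − 1 = 0.037640.
Solve (1 + r/365)^365 = 1.037640: r/365 = 1.037640^(1/365) − 1 = 0.000101, so r = 0.036951 = 3.695%.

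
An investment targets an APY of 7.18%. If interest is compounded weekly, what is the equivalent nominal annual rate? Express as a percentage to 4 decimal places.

6.9386%

(1 + r/52)^52 − 1 = 0.0718, so 1 + r/52 = 1.0718^(1/52).
r/52 = 0.001334, so r = 0.069386 = 6.9386%.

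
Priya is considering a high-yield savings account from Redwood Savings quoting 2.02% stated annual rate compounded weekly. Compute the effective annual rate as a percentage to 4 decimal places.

EAR = (1 + 0.0202/52)^52 − 1.
= 1.020401 − 1 = 2.0401%.

2.0401%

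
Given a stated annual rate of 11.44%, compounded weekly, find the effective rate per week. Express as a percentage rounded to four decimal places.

With a nominal annual rate compounded weekly, the periodic rate is the nominal rate divided by 52.
i = 0.1144 / 52 = 0.0022000 = 0.2200%.

0.2200%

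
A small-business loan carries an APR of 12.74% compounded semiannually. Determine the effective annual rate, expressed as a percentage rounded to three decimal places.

13.146%

EAR = (1 + 0.1274/2)^2 − 1.
= 1.131458 − 1 = 13.146%.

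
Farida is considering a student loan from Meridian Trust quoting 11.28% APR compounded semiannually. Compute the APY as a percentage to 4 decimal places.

EAR = (1 + 0.1128/2)^2 − 1.
= (1 + 0.056400)^2 − 1 = 1.115981 − 1 = 11.5981%.

11.5981%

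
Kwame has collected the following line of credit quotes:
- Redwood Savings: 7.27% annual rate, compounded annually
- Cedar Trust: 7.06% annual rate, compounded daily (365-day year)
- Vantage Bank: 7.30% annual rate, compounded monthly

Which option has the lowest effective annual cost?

Redwood Savings

Redwood Savings: compounded annually, EAR = 7.270%
Cedar Trust: (1 + 0.0706/365)^365 − 1 = 7.314%
Vantage Bank: (1 + 0.0730/12)^12 − 1 = 7.549%
The lowest effective annual rate is Redwood Savings at 7.270%.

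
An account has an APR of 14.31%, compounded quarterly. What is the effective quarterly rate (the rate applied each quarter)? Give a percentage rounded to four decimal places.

With a nominal annual rate compounded quarterly, the periodic rate is the nominal rate divided by 4.
i = 0.1431 / 4 = 0.0357750 = 3.5775%.

3.5775%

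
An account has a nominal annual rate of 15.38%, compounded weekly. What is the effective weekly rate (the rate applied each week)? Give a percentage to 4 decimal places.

0.2958%

With a nominal annual rate compounded weekly, the periodic rate is the nominal rate divided by 52.
i = 0.1538 / 52 = 0.0029577 = 0.2958%.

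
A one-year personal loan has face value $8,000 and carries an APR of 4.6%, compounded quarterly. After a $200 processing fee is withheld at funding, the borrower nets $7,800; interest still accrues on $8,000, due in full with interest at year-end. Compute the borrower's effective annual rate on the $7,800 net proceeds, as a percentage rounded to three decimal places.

7.364%

Amount owed after one year: 8,000 × (1 + 0.046/4)^4 = 8,000 × 1.046800 = $8,374.40.
Effective rate on net proceeds: 8,374.40 / 7,800 − 1 = 0.073641 = 7.364%.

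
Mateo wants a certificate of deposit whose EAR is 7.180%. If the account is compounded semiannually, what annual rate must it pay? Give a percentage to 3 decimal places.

(1 + r/2)^2 − 1 = 0.07180, so 1 + r/2 = 1.07180^(1/2).
r/2 = 0.035278, so r = 0.070555 = 7.056%.

7.056%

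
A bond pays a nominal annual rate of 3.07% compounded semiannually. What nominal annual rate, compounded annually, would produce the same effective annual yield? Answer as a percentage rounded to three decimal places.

3.094%

EAR = (1 + 0.0307/2)^2 − 1 = 0.030936.
Compounded annually, the equivalent nominal rate is the EAR itself: 3.094%.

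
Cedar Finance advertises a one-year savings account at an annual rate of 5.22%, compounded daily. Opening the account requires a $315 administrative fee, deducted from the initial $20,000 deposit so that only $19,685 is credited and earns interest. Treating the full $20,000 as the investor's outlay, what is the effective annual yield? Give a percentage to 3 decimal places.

Value after one year: 19,685 × (1 + 0.0522/365)^365 = 19,685 × 1.053583 = $20,739.77.
Effective yield on the $20,000 outlay: 20,739.77 / 20,000 − 1 = 0.036989 = 3.699%.

3.699%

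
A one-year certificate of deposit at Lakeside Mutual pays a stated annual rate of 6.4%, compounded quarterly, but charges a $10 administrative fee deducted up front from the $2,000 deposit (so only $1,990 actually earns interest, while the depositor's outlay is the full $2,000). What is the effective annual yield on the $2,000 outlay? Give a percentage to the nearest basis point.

Value after one year: 1,990 × (1 + 0.064/4)^4 = 1,990 × 1.065552 = $2,120.45.
Effective yield on the $2,000 outlay: 2,120.45 / 2,000 − 1 = 0.060225 = 6.02%.

6.02%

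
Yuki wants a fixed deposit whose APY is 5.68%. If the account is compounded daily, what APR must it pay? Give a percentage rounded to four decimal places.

(1 + r/365)^365 − 1 = 0.0568, so 1 + r/365 = 1.0568^(1/365).
r/365 = 0.000151, so r = 0.055250 = 5.5250%.

5.5250%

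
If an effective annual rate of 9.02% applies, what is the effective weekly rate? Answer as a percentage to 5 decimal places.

The per-week rate i satisfies (1 + i)^52 = 1 + 0.0902.
i = 1.0902^(1/52) − 1 = 0.0016622 = 0.16622%.

0.16622%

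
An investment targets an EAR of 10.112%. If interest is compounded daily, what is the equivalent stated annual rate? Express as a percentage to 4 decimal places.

(1 + r/365)^365 − 1 = 0.10112, so 1 + r/365 = 1.10112^(1/365).
r/365 = 0.000264, so r = 0.096341 = 9.6341%.

9.6341%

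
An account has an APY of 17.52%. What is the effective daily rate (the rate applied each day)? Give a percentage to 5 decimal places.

The per-day rate i satisfies (1 + i)^365 = 1 + 0.1752.
i = 1.1752^(1/365) − 1 = 0.0004424 = 0.04424%.

0.04424%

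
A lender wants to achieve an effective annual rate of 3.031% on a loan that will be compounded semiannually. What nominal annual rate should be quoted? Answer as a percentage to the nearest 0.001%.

3.008%

(1 + r/2)^2 − 1 = 0.03031, so 1 + r/2 = 1.03031^(1/2).
r/2 = 0.015042, so r = 0.030084 = 3.008%.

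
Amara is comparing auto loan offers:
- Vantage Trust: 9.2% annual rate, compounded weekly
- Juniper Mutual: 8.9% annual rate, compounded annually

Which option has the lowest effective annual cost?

Juniper Mutual

Vantage Trust: (1 + 0.092/52)^52 − 1 = 9.628%
Juniper Mutual: compounded annually, EAR = 8.900%
The lowest effective annual rate is Juniper Mutual at 8.900%.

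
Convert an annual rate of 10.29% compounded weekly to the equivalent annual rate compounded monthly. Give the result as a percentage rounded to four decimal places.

EAR = (1 + 0.1029/52)^52 − 1 = 0.108268.
Solve (1 + r/12)^12 = 1.108268: r/12 = 1.108268^(1/12) − 1 = 0.008603, so r = 0.103240 = 10.3240%.

10.3240%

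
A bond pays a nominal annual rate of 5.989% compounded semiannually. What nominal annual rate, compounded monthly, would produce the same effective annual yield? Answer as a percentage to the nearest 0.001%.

5.916%

EAR = (1 + 0.05989/2)^2 − 1 = 0.060787.
Solve (1 + r/12)^12 = 1.060787: r/12 = 1.060787^(1/12) − 1 = 0.004930, so r = 0.059156 = 5.916%.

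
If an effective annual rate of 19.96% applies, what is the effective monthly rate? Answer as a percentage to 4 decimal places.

1.5281%

The per-month rate i satisfies (1 + i)^12 = 1 + 0.1996.
i = 1.1996^(1/12) − 1 = 0.0152813 = 1.5281%.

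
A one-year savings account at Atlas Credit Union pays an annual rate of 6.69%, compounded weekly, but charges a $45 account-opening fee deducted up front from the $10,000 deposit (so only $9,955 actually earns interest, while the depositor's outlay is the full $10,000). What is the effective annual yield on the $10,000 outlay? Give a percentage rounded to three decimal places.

Value after one year: 9,955 × (1 + 0.0669/52)^52 = 9,955 × 1.069143 = $10,643.31.
Effective yield on the $10,000 outlay: 10,643.31 / 10,000 − 1 = 0.064331 = 6.433%.

6.433%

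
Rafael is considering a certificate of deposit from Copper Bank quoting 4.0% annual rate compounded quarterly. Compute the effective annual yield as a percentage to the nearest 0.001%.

4.060%

EAR = (1 + 0.040/4)^4 − 1.
= 1.040604 − 1 = 4.060%.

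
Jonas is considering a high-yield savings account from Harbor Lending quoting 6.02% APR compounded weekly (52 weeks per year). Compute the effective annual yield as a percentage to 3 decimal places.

EAR = (1 + 0.0602/52)^52 − 1.
= (1 + 0.001158)^52 − 1 = 1.062012 − 1 = 6.201%.

6.201%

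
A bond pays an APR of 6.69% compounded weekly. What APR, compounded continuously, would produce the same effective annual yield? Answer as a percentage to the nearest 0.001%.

EAR = (1 + 0.0669/52)^52 − 1 = 0.069143.
Equivalent continuous rate: r = ln(1 + 0.069143) = 0.066857 = 6.686%.

6.686%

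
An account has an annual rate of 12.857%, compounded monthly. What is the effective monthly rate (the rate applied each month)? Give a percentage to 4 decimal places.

1.0714%

With a nominal annual rate compounded monthly, the periodic rate is the nominal rate divided by 12.
i = 0.12857 / 12 = 0.0107142 = 1.0714%.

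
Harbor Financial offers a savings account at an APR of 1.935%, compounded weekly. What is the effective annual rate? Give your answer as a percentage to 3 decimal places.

1.953%

EAR = (1 + 0.01935/52)^52 − 1.
= (1 + 0.000372)^52 − 1 = 1.019535 − 1 = 1.953%.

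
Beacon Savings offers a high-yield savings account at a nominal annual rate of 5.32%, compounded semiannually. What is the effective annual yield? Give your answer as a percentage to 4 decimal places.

EAR = (1 + 0.0532/2)^2 − 1.
= (1 + 0.026600)^2 − 1 = 1.053908 − 1 = 5.3908%.

5.3908%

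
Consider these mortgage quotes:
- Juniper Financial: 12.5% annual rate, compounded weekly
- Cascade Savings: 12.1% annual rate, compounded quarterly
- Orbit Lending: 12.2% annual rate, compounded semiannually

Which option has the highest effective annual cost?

Juniper Financial

Juniper Financial: (1 + 0.125/52)^52 − 1 = 13.298%
Cascade Savings: (1 + 0.121/4)^4 − 1 = 12.660%
Orbit Lending: (1 + 0.122/2)^2 − 1 = 12.572%
The highest effective annual rate is Juniper Financial at 13.298%.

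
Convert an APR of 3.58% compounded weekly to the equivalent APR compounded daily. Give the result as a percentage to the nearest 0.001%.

3.579%

EAR = (1 + 0.0358/52)^52 − 1 = 0.036436.
Solve (1 + r/365)^365 = 1.036436: r/365 = 1.036436^(1/365) − 1 = 0.000098, so r = 0.035789 = 3.579%.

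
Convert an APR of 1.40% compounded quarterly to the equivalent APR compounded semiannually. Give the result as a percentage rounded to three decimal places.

EAR = (1 + 0.0140/4)^4 − 1 = 0.014074.
Solve (1 + r/2)^2 = 1.014074: r/2 = 1.014074^(1/2) − 1 = 0.007012, so r = 0.014025 = 1.402%.

1.402%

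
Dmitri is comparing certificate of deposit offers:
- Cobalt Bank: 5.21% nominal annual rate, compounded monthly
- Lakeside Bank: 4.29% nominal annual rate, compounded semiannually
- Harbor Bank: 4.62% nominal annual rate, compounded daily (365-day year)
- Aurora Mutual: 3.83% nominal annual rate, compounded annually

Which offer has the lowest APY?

Cobalt Bank: (1 + 0.0521/12)^12 − 1 = 5.336%
Lakeside Bank: (1 + 0.0429/2)^2 − 1 = 4.336%
Harbor Bank: (1 + 0.0462/365)^365 − 1 = 4.728%
Aurora Mutual: compounded annually, EAR = 3.830%
The lowest effective annual rate is Aurora Mutual at 3.830%.

Aurora Mutual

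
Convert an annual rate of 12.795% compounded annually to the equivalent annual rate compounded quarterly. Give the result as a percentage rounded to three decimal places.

12.223%

Compounded annually, EAR = nominal = 0.127950.
Solve (1 + r/4)^4 = 1.127950: r/4 = 1.127950^(1/4) − 1 = 0.030558, so r = 0.122232 = 12.223%.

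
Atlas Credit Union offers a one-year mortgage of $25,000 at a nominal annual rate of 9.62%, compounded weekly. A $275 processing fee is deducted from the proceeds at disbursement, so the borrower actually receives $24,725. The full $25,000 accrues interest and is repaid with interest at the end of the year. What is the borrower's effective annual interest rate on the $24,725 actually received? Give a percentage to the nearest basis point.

11.31%

Amount owed after one year: 25,000 × (1 + 0.0962/52)^52 = 25,000 × 1.100881 = $27,522.03.
Effective rate on net proceeds: 27,522.03 / 24,725 − 1 = 0.113126 = 11.31%.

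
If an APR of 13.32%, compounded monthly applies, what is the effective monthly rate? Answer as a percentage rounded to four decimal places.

1.1100%

With a nominal annual rate compounded monthly, the periodic rate is the nominal rate divided by 12.
i = 0.1332 / 12 = 0.0111000 = 1.1100%.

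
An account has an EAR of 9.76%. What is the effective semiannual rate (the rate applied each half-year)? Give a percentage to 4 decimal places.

The per-half-year rate i satisfies (1 + i)^2 = 1 + 0.0976.
i = 1.0976^(1/2) − 1 = 0.0476641 = 4.7664%.

4.7664%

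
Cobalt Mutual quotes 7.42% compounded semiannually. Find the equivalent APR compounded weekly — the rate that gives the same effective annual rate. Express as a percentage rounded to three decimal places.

EAR = (1 + 0.0742/2)^2 − 1 = 0.075576.
Solve (1 + r/52)^52 = 1.075576: r/52 = 1.075576^(1/52) − 1 = 0.001402, so r = 0.072908 = 7.291%.

7.291%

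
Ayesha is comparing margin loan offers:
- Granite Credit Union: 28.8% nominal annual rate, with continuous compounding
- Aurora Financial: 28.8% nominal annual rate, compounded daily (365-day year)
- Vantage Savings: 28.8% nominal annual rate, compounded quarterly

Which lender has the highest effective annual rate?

Granite Credit Union: e^0.288 − 1 = 33.376%
Aurora Financial: (1 + 0.288/365)^365 − 1 = 33.361%
Vantage Savings: (1 + 0.288/4)^4 − 1 = 32.062%
The highest effective annual rate is Granite Credit Union at 33.376%.

Granite Credit Union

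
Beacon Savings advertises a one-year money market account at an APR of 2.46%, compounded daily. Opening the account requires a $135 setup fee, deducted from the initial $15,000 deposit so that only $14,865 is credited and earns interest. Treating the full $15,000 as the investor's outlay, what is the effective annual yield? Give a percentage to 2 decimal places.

1.57%

Value after one year: 14,865 × (1 + 0.0246/365)^365 = 14,865 × 1.024904 = $15,235.20.
Effective yield on the $15,000 outlay: 15,235.20 / 15,000 − 1 = 0.015680 = 1.57%.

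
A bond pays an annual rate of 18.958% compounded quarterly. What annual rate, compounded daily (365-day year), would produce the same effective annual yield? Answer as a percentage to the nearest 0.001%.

18.527%

EAR = (1 + 0.18958/4)^4 − 1 = 0.203489.
Solve (1 + r/365)^365 = 1.203489: r/365 = 1.203489^(1/365) − 1 = 0.000508, so r = 0.185272 = 18.527%.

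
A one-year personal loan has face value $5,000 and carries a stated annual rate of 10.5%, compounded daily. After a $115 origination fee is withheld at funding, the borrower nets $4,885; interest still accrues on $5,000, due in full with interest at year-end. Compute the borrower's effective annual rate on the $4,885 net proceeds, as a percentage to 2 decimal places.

13.68%

Amount owed after one year: 5,000 × (1 + 0.105/365)^365 = 5,000 × 1.110694 = $5,553.47.
Effective rate on net proceeds: 5,553.47 / 4,885 − 1 = 0.136841 = 13.68%.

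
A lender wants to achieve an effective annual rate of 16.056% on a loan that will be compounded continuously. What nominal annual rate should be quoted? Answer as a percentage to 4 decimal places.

Continuous: nominal r satisfies e^r − 1 = 0.16056.
r = ln(1 + 0.16056) = ln(1.16056) = 0.148903 = 14.8903%.

14.8903%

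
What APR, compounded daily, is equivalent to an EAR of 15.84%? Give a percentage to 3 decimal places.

(1 + r/365)^365 − 1 = 0.1584, so 1 + r/365 = 1.1584^(1/365).
r/365 = 0.000403, so r = 0.147069 = 14.707%.

14.707%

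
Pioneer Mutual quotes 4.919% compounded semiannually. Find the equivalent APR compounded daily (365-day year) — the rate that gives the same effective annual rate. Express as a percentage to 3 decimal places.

EAR = (1 + 0.04919/2)^2 − 1 = 0.049795.
Solve (1 + r/365)^365 = 1.049795: r/365 = 1.049795^(1/365) − 1 = 0.000133, so r = 0.048598 = 4.860%.

4.860%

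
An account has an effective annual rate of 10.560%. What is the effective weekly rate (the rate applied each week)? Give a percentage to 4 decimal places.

The per-week rate i satisfies (1 + i)^52 = 1 + 0.10560.
i = 1.10560^(1/52) − 1 = 0.0019324 = 0.1932%.

0.1932%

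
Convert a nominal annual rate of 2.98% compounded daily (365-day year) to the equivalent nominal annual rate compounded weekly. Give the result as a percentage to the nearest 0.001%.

EAR = (1 + 0.0298/365)^365 − 1 = 0.030247.
Solve (1 + r/52)^52 = 1.030247: r/52 = 1.030247^(1/52) − 1 = 0.000573, so r = 0.029807 = 2.981%.

2.981%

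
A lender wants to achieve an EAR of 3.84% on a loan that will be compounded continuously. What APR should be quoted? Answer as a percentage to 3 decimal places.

3.768%

Continuous: nominal r satisfies e^r − 1 = 0.0384.
r = ln(1 + 0.0384) = ln(1.0384) = 0.037681 = 3.768%.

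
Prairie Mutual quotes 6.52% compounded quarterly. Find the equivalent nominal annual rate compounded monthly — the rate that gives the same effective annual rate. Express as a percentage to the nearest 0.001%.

EAR = (1 + 0.0652/4)^4 − 1 = 0.066812.
Solve (1 + r/12)^12 = 1.066812: r/12 = 1.066812^(1/12) − 1 = 0.005404, so r = 0.064849 = 6.485%.

6.485%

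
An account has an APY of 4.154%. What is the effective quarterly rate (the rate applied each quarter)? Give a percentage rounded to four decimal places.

The per-quarter rate i satisfies (1 + i)^4 = 1 + 0.04154.
i = 1.04154^(1/4) − 1 = 0.0102270 = 1.0227%.

1.0227%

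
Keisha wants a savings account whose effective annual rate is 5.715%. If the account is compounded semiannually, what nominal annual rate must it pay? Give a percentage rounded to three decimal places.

5.636%

(1 + r/2)^2 − 1 = 0.05715, so 1 + r/2 = 1.05715^(1/2).
r/2 = 0.028178, so r = 0.056356 = 5.636%.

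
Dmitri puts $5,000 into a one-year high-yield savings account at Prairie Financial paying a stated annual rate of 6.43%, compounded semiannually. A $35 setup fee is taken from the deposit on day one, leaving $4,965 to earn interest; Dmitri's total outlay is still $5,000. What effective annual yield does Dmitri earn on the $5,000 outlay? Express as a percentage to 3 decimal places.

5.788%

Value after one year: 4,965 × (1 + 0.0643/2)^2 = 4,965 × 1.065334 = $5,289.38.
Effective yield on the $5,000 outlay: 5,289.38 / 5,000 − 1 = 0.057876 = 5.788%.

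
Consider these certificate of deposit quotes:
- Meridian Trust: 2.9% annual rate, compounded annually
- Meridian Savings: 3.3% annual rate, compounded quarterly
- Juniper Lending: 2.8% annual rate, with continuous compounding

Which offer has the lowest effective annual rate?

Meridian Trust: compounded annually, EAR = 2.900%
Meridian Savings: (1 + 0.033/4)^4 − 1 = 3.341%
Juniper Lending: e^0.028 − 1 = 2.840%
The lowest effective annual rate is Juniper Lending at 2.840%.

Juniper Lending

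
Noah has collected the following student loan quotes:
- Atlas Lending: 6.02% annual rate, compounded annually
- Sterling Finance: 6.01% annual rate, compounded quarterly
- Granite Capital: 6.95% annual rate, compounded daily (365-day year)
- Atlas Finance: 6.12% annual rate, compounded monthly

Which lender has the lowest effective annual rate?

Atlas Lending

Atlas Lending: compounded annually, EAR = 6.020%
Sterling Finance: (1 + 0.0601/4)^4 − 1 = 6.147%
Granite Capital: (1 + 0.0695/365)^365 − 1 = 7.196%
Atlas Finance: (1 + 0.0612/12)^12 − 1 = 6.295%
The lowest effective annual rate is Atlas Lending at 6.020%.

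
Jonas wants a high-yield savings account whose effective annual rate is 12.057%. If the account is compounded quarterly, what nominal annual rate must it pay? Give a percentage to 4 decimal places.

11.5473%

(1 + r/4)^4 − 1 = 0.12057, so 1 + r/4 = 1.12057^(1/4).
r/4 = 0.028868, so r = 0.115473 = 11.5473%.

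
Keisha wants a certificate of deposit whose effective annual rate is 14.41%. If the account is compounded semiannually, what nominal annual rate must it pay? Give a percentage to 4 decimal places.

13.9252%

(1 + r/2)^2 − 1 = 0.1441, so 1 + r/2 = 1.1441^(1/2).
r/2 = 0.069626, so r = 0.139252 = 13.9252%.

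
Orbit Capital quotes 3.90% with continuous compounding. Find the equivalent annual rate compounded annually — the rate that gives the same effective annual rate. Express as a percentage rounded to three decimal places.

3.977%

EAR under continuous compounding: e^0.0390 − 1 = 0.039770.
Compounded annually, the equivalent nominal rate is the EAR itself: 3.977%.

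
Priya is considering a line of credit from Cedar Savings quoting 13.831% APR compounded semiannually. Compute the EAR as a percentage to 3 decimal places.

EAR = (1 + 0.13831/2)^2 − 1.
= (1 + 0.069155)^2 − 1 = 1.143092 − 1 = 14.309%.

14.309%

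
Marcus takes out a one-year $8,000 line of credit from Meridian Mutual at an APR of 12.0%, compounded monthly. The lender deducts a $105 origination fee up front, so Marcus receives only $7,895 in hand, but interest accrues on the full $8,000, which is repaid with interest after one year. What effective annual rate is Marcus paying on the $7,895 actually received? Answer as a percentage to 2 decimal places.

Amount owed after one year: 8,000 × (1 + 0.120/12)^12 = 8,000 × 1.126825 = $9,014.60.
Effective rate on net proceeds: 9,014.60 / 7,895 − 1 = 0.141811 = 14.18%.

14.18%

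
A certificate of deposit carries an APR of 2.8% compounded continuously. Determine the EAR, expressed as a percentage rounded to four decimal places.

2.8396%

With continuous compounding, EAR = e^0.028 − 1.
e^0.028 = 1.028396, so EAR = 0.028396 = 2.8396%.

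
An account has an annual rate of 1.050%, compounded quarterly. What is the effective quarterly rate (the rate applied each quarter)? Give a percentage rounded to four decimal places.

0.2625%

With a nominal annual rate compounded quarterly, the periodic rate is the nominal rate divided by 4.
i = 0.01050 / 4 = 0.0026250 = 0.2625%.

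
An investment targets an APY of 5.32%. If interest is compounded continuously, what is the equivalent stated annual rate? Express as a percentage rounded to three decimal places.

Continuous: nominal r satisfies e^r − 1 = 0.0532.
r = ln(1 + 0.0532) = ln(1.0532) = 0.051833 = 5.183%.

5.183%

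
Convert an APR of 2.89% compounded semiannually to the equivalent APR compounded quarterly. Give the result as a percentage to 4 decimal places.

2.8796%

EAR = (1 + 0.0289/2)^2 − 1 = 0.029109.
Solve (1 + r/4)^4 = 1.029109: r/4 = 1.029109^(1/4) − 1 = 0.007199, so r = 0.028796 = 2.8796%.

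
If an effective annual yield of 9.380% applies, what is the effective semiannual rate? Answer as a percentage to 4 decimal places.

4.5849%

The per-half-year rate i satisfies (1 + i)^2 = 1 + 0.09380.
i = 1.09380^(1/2) − 1 = 0.0458489 = 4.5849%.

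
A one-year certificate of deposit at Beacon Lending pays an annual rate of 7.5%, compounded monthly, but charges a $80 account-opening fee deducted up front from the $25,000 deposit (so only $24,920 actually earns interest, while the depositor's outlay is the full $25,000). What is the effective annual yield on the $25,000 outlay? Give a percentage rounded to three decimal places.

Value after one year: 24,920 × (1 + 0.075/12)^12 = 24,920 × 1.077633 = $26,854.60.
Effective yield on the $25,000 outlay: 26,854.60 / 25,000 − 1 = 0.074184 = 7.418%.

7.418%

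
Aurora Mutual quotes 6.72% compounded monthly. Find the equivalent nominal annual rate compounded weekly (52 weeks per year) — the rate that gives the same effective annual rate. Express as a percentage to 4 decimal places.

6.7056%

EAR = (1 + 0.0672/12)^12 − 1 = 0.069309.
Solve (1 + r/52)^52 = 1.069309: r/52 = 1.069309^(1/52) − 1 = 0.001290, so r = 0.067056 = 6.7056%.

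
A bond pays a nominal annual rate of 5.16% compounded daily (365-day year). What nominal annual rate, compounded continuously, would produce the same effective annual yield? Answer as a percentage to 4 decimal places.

EAR = (1 + 0.0516/365)^365 − 1 = 0.052951.
Equivalent continuous rate: r = ln(1 + 0.052951) = 0.051596 = 5.1596%.

5.1596%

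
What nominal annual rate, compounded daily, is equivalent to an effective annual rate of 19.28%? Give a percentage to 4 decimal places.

17.6346%

(1 + r/365)^365 − 1 = 0.1928, so 1 + r/365 = 1.1928^(1/365).
r/365 = 0.000483, so r = 0.176346 = 17.6346%.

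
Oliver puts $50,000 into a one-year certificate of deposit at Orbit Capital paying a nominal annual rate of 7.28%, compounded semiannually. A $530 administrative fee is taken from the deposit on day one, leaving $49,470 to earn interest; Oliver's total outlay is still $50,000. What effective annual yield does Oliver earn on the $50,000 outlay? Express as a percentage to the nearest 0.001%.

Value after one year: 49,470 × (1 + 0.0728/2)^2 = 49,470 × 1.074125 = $53,136.96.
Effective yield on the $50,000 outlay: 53,136.96 / 50,000 − 1 = 0.062739 = 6.274%.

6.274%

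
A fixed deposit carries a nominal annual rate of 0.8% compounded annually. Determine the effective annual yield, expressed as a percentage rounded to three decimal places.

Annual compounding means the effective rate equals the nominal rate: 0.800%.

0.800%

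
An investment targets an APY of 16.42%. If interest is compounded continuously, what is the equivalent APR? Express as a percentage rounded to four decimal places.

Continuous: nominal r satisfies e^r − 1 = 0.1642.
r = ln(1 + 0.1642) = ln(1.1642) = 0.152034 = 15.2034%.

15.2034%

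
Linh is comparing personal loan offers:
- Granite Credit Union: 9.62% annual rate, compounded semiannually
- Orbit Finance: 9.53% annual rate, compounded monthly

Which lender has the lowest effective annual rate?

Granite Credit Union: (1 + 0.0962/2)^2 − 1 = 9.851%
Orbit Finance: (1 + 0.0953/12)^12 − 1 = 9.957%
The lowest effective annual rate is Granite Credit Union at 9.851%.

Granite Credit Union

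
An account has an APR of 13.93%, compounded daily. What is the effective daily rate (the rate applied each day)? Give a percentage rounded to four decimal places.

With a nominal annual rate compounded daily, the periodic rate is the nominal rate divided by 365.
i = 0.1393 / 365 = 0.0003816 = 0.0382%.

0.0382%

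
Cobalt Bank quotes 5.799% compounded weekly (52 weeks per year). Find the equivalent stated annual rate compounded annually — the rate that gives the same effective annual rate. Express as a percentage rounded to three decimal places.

5.967%

EAR = (1 + 0.05799/52)^52 − 1 = 0.059670.
Compounded annually, the equivalent nominal rate is the EAR itself: 5.967%.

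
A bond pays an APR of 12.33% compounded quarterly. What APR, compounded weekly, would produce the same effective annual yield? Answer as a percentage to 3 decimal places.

12.158%

EAR = (1 + 0.1233/4)^4 − 1 = 0.129119.
Solve (1 + r/52)^52 = 1.129119: r/52 = 1.129119^(1/52) − 1 = 0.002338, so r = 0.121580 = 12.158%.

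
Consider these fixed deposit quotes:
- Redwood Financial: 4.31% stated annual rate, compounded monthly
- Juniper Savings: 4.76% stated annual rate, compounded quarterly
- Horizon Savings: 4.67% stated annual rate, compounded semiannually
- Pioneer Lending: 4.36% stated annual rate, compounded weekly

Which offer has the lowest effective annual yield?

Redwood Financial

Redwood Financial: (1 + 0.0431/12)^12 − 1 = 4.396%
Juniper Savings: (1 + 0.0476/4)^4 − 1 = 4.846%
Horizon Savings: (1 + 0.0467/2)^2 − 1 = 4.725%
Pioneer Lending: (1 + 0.0436/52)^52 − 1 = 4.455%
The lowest effective annual rate is Redwood Financial at 4.396%.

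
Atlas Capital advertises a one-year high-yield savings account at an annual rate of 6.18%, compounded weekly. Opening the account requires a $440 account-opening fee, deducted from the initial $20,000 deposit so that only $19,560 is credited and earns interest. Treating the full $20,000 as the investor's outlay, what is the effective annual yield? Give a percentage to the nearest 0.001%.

4.031%

Value after one year: 19,560 × (1 + 0.0618/52)^52 = 19,560 × 1.063711 = $20,806.18.
Effective yield on the $20,000 outlay: 20,806.18 / 20,000 − 1 = 0.040309 = 4.031%.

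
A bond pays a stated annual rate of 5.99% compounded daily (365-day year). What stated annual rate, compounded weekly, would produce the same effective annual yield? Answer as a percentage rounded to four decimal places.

EAR = (1 + 0.0599/365)^365 − 1 = 0.061725.
Solve (1 + r/52)^52 = 1.061725: r/52 = 1.061725^(1/52) − 1 = 0.001152, so r = 0.059930 = 5.9930%.

5.9930%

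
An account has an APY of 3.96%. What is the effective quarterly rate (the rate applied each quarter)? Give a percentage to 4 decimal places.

0.9756%

The per-quarter rate i satisfies (1 + i)^4 = 1 + 0.0396.
i = 1.0396^(1/4) − 1 = 0.0097563 = 0.9756%.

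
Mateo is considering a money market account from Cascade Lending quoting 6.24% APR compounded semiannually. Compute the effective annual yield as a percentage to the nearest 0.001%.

EAR = (1 + 0.0624/2)^2 − 1.
= (1 + 0.031200)^2 − 1 = 1.063373 − 1 = 6.337%.

6.337%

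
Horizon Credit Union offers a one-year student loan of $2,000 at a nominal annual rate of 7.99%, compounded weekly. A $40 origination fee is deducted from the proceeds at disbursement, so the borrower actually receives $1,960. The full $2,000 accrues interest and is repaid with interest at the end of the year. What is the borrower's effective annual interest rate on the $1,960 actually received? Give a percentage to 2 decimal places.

10.52%

Amount owed after one year: 2,000 × (1 + 0.0799/52)^52 = 2,000 × 1.083112 = $2,166.22.
Effective rate on net proceeds: 2,166.22 / 1,960 − 1 = 0.105217 = 10.52%.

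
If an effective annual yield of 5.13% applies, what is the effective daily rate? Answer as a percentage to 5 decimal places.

0.01371%

The per-day rate i satisfies (1 + i)^365 = 1 + 0.0513.
i = 1.0513^(1/365) − 1 = 0.0001371 = 0.01371%.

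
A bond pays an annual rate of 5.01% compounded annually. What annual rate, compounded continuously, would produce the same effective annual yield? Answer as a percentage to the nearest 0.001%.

Compounded annually, EAR = nominal = 0.050100.
Equivalent continuous rate: r = ln(1 + 0.050100) = 0.048885 = 4.889%.

4.889%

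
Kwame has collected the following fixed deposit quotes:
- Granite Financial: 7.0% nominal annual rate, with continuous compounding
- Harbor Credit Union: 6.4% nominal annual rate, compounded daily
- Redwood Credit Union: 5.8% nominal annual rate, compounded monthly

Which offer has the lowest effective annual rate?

Redwood Credit Union

Granite Financial: e^0.070 − 1 = 7.251%
Harbor Credit Union: (1 + 0.064/365)^365 − 1 = 6.609%
Redwood Credit Union: (1 + 0.058/12)^12 − 1 = 5.957%
The lowest effective annual rate is Redwood Credit Union at 5.957%.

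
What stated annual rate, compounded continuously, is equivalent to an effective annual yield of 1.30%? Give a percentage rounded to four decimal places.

1.2916%

Continuous: nominal r satisfies e^r − 1 = 0.0130.
r = ln(1 + 0.0130) = ln(1.0130) = 0.012916 = 1.2916%.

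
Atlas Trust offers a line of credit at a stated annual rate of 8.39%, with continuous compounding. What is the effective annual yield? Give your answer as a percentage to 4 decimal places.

8.7520%

With continuous compounding, EAR = e^0.0839 − 1.
e^0.0839 = 1.087520, so EAR = 0.087520 = 8.7520%.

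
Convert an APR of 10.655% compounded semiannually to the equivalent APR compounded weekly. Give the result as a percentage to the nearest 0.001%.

10.391%

EAR = (1 + 0.10655/2)^2 − 1 = 0.109388.
Solve (1 + r/52)^52 = 1.109388: r/52 = 1.109388^(1/52) − 1 = 0.001998, so r = 0.103912 = 10.391%.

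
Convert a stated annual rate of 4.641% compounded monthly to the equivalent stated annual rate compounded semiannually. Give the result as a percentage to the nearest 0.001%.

EAR = (1 + 0.04641/12)^12 − 1 = 0.047410.
Solve (1 + r/2)^2 = 1.047410: r/2 = 1.047410^(1/2) − 1 = 0.023431, so r = 0.046861 = 4.686%.

4.686%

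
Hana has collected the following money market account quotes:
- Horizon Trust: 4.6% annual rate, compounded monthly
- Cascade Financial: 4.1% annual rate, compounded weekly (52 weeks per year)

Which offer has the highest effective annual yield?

Horizon Trust: (1 + 0.046/12)^12 − 1 = 4.698%
Cascade Financial: (1 + 0.041/52)^52 − 1 = 4.184%
The highest effective annual rate is Horizon Trust at 4.698%.

Horizon Trust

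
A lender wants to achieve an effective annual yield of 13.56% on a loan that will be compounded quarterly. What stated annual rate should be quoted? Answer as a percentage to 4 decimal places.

(1 + r/4)^4 − 1 = 0.1356, so 1 + r/4 = 1.1356^(1/4).
r/4 = 0.032301, so r = 0.129204 = 12.9204%.

12.9204%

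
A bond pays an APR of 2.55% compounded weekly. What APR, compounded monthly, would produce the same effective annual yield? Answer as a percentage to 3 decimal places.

2.552%

EAR = (1 + 0.0255/52)^52 − 1 = 0.025821.
Solve (1 + r/12)^12 = 1.025821: r/12 = 1.025821^(1/12) − 1 = 0.002127, so r = 0.025521 = 2.552%.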